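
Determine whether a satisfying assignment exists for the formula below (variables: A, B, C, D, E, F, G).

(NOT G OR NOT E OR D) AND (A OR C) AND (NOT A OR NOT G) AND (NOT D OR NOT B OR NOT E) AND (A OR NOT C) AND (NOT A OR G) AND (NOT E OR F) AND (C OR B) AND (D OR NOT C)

Branch on A: set A = true.
The clause (NOT G) is unit, so G = false.
But (G) is also a unit clause — contradiction.
That branch fails; take A = false instead.
The clause (C) is unit, so C = true.
But (NOT C) is also a unit clause — contradiction.
Neither A = true nor A = false works.
No assignment satisfies every clause.

No, unsatisfiable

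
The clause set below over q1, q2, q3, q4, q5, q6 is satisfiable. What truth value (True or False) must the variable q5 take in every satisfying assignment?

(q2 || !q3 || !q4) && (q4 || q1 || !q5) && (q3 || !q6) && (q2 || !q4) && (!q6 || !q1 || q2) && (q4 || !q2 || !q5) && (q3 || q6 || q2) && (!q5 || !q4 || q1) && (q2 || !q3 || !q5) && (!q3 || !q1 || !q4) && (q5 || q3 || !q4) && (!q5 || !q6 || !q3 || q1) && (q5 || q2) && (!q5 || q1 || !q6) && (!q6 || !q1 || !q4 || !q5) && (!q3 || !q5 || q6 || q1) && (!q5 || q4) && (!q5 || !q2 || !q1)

Suppose q5 = true.
The clause (q4) is unit, so q4 = true.
The clause (q2) is unit, so q2 = true.
The clause (q1) is unit, so q1 = true.
Now (!q1) is unsatisfied and unit — conflict.
So every satisfying assignment has q5 = False.

False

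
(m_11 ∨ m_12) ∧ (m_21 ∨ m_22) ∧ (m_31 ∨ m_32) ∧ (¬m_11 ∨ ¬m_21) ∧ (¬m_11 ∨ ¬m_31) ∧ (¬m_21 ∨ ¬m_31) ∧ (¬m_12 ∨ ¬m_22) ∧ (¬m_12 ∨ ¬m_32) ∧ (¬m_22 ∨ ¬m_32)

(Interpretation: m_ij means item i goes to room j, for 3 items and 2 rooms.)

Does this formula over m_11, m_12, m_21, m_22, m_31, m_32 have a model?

No, unsatisfiable

Try m_11 = True.
(¬m_21) alone gives m_21 = False.
(m_22) alone gives m_22 = True.
(¬m_31) alone gives m_31 = False.
(m_32) alone gives m_32 = True.
But (¬m_32) is also a unit clause — contradiction.
So m_11 must be the other value — set m_11 = False.
(m_12) alone gives m_12 = True.
(¬m_22) alone gives m_22 = False.
(m_21) alone gives m_21 = True.
(¬m_31) alone gives m_31 = False.
(m_32) alone gives m_32 = True.
But (¬m_32) is also a unit clause — contradiction.
Both values of m_11 lead to a conflict.
No assignment satisfies every clause.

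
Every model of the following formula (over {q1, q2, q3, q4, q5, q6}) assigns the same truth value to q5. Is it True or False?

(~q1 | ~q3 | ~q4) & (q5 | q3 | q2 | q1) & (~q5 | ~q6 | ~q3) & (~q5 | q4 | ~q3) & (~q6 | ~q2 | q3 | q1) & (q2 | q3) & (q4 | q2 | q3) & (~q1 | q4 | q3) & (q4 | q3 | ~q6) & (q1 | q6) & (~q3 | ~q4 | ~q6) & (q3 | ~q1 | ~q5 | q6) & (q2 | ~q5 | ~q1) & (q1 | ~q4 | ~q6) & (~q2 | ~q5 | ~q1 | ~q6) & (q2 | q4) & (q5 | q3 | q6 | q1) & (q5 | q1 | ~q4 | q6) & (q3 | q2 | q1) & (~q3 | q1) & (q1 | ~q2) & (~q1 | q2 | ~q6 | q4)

Suppose q5 = 1.
Branch on q6: set q6 = 0.
(q1) alone gives q1 = 1.
(q3) alone gives q3 = 1.
(~q4) alone gives q4 = 0.
But (q4) is also a unit clause — contradiction.
So q6 must be the other value — set q6 = 1.
(~q3) alone gives q3 = 0.
(q2) alone gives q2 = 1.
(q1) alone gives q1 = 1.
But (~q1) is also a unit clause — contradiction.
Neither q6 = 1 nor q6 = 0 works.
So every satisfying assignment has q5 = False.

False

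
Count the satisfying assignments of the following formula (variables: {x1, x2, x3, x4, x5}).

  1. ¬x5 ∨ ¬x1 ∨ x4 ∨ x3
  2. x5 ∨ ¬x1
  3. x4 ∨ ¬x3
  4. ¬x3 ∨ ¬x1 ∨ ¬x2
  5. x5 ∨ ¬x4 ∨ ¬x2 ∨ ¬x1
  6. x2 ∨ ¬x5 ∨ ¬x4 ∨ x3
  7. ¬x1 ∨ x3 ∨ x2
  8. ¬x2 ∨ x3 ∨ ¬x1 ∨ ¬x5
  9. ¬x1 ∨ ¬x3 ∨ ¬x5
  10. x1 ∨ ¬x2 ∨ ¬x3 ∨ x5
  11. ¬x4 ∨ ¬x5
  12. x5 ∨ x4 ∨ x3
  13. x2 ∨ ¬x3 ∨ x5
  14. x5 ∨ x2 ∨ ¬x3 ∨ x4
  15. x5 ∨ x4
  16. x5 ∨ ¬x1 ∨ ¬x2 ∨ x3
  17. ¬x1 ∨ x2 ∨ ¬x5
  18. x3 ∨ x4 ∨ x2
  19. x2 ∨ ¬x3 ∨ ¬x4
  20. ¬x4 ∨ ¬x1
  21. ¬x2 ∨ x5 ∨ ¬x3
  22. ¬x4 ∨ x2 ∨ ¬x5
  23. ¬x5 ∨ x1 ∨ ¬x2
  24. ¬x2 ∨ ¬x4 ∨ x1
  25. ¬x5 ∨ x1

There are 2^5 = 32 truth assignments over (x1, x2, x3, x4, x5).
Split on x1. With x1 = True, the clauses containing x1 are satisfied and ¬x1 drops from the rest; 0 of the 2^4 = 16 assignments to the other variables satisfy what remains.
With x1 = False, by the same count on the reduced clause set, 1 assignment works.
Total: 0 + 1 = 1.

1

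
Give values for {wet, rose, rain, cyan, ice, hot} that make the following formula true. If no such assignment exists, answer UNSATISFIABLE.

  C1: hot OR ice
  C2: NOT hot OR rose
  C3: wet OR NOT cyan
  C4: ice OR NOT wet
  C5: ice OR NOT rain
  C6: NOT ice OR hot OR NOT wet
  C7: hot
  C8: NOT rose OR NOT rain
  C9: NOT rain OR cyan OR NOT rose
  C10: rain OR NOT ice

(hot) alone gives hot = true.
(rose) alone gives rose = true.
(NOT rain) alone gives rain = false.
(NOT ice) alone gives ice = false.
(NOT wet) alone gives wet = false.
(NOT cyan) alone gives cyan = false.
Every clause now holds.

wet: false,  rose: true,  rain: false,  cyan: false,  ice: false,  hot: true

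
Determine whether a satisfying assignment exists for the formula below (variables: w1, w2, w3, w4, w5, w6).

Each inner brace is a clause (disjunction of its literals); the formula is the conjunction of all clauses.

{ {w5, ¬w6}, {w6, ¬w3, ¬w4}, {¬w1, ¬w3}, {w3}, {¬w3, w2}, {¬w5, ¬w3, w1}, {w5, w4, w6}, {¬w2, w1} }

(w3) alone gives w3 = True.
(¬w1) alone gives w1 = False.
(w2) alone gives w2 = True.
Now (¬w2) is unsatisfied and unit — conflict.
No assignment satisfies every clause.

Unsatisfiable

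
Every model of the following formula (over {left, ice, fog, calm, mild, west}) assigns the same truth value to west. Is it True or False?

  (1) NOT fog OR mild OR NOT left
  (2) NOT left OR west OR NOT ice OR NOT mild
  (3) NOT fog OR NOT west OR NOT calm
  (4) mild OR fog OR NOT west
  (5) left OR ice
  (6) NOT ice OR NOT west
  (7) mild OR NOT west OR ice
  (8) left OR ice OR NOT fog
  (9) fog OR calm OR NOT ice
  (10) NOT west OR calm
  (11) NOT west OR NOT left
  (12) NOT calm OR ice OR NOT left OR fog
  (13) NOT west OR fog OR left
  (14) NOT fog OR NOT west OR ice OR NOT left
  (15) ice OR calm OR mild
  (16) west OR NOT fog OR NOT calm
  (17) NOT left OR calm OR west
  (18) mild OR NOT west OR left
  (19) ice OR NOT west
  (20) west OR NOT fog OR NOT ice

Suppose west = true.
Unit clause (NOT ice) forces ice = false.
That conflicts with the unit clause (ice).
So every satisfying assignment has west = False.

False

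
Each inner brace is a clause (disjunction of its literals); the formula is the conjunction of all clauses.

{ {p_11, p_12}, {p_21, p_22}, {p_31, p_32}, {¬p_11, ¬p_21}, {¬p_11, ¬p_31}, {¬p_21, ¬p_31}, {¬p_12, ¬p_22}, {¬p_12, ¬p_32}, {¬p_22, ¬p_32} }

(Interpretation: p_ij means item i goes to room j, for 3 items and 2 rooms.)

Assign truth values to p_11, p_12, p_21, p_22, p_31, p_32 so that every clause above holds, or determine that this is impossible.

Try p_11 = True.
From the singleton clause (¬p_21), p_21 = False.
From the singleton clause (p_22), p_22 = True.
From the singleton clause (¬p_31), p_31 = False.
From the singleton clause (p_32), p_32 = True.
That conflicts with the unit clause (¬p_32).
So p_11 must be the other value — set p_11 = False.
From the singleton clause (p_12), p_12 = True.
From the singleton clause (¬p_22), p_22 = False.
From the singleton clause (p_21), p_21 = True.
From the singleton clause (¬p_31), p_31 = False.
From the singleton clause (p_32), p_32 = True.
That conflicts with the unit clause (¬p_32).
Neither p_11 = True nor p_11 = False works.

UNSATISFIABLE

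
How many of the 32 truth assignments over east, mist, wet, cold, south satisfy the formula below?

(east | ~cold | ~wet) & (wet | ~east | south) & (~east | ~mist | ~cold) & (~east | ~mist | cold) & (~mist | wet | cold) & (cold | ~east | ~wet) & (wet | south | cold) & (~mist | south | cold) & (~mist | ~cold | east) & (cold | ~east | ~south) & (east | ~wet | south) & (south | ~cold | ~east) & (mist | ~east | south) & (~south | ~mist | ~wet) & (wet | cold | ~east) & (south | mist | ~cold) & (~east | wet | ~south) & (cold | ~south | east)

2

There are 2^5 = 32 truth assignments over (east, mist, wet, cold, south).
Split on east. With east = 1, the clauses containing east are satisfied and ~east drops from the rest; 1 of the 2^4 = 16 assignments to the other variables satisfy what remains.
With east = 0, by the same count on the reduced clause set, 1 assignment works.
Total: 1 + 1 = 2.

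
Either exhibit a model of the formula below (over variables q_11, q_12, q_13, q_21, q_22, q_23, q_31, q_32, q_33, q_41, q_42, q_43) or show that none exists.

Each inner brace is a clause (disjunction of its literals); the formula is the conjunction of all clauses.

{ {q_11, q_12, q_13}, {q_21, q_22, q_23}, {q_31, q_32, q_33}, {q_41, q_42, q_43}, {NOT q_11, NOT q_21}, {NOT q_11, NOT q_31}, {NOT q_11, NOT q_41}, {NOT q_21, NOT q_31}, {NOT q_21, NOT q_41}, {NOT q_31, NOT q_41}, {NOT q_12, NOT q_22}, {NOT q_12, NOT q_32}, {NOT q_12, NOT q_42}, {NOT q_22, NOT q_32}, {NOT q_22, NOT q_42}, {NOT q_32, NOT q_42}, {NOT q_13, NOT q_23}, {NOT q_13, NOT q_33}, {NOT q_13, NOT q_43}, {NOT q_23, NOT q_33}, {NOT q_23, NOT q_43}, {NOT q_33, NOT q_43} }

UNSATISFIABLE

Try q_11 = false.
Try q_12 = true.
(NOT q_22) alone gives q_22 = false.
(NOT q_32) alone gives q_32 = false.
(NOT q_42) alone gives q_42 = false.
Try q_21 = true.
(NOT q_31) alone gives q_31 = false.
(q_33) alone gives q_33 = true.
(NOT q_41) alone gives q_41 = false.
(q_43) alone gives q_43 = true.
Now (NOT q_43) is unsatisfied and unit — conflict.
Undo q_21 and try q_21 = false.
(q_23) alone gives q_23 = true.
(NOT q_13) alone gives q_13 = false.
(NOT q_33) alone gives q_33 = false.
(q_31) alone gives q_31 = true.
(NOT q_41) alone gives q_41 = false.
(q_43) alone gives q_43 = true.
Now (NOT q_43) is unsatisfied and unit — conflict.
Neither q_21 = true nor q_21 = false works.
Undo q_12 and try q_12 = false.
(q_13) alone gives q_13 = true.
(NOT q_23) alone gives q_23 = false.
(NOT q_33) alone gives q_33 = false.
(NOT q_43) alone gives q_43 = false.
Try q_21 = true.
(NOT q_31) alone gives q_31 = false.
(q_32) alone gives q_32 = true.
(NOT q_41) alone gives q_41 = false.
(q_42) alone gives q_42 = true.
Now (NOT q_42) is unsatisfied and unit — conflict.
Undo q_21 and try q_21 = false.
(q_22) alone gives q_22 = true.
(NOT q_32) alone gives q_32 = false.
(q_31) alone gives q_31 = true.
(NOT q_41) alone gives q_41 = false.
(q_42) alone gives q_42 = true.
Now (NOT q_42) is unsatisfied and unit — conflict.
Neither q_21 = true nor q_21 = false works.
Neither q_12 = true nor q_12 = false works.
Undo q_11 and try q_11 = true.
(NOT q_21) alone gives q_21 = false.
(NOT q_31) alone gives q_31 = false.
(NOT q_41) alone gives q_41 = false.
Try q_22 = true.
(NOT q_12) alone gives q_12 = false.
(NOT q_32) alone gives q_32 = false.
(q_33) alone gives q_33 = true.
(NOT q_42) alone gives q_42 = false.
(q_43) alone gives q_43 = true.
Now (NOT q_43) is unsatisfied and unit — conflict.
Undo q_22 and try q_22 = false.
(q_23) alone gives q_23 = true.
(NOT q_13) alone gives q_13 = false.
(NOT q_33) alone gives q_33 = false.
(q_32) alone gives q_32 = true.
(NOT q_12) alone gives q_12 = false.
(NOT q_42) alone gives q_42 = false.
(q_43) alone gives q_43 = true.
Now (NOT q_43) is unsatisfied and unit — conflict.
Neither q_22 = true nor q_22 = false works.
Neither q_11 = true nor q_11 = false works.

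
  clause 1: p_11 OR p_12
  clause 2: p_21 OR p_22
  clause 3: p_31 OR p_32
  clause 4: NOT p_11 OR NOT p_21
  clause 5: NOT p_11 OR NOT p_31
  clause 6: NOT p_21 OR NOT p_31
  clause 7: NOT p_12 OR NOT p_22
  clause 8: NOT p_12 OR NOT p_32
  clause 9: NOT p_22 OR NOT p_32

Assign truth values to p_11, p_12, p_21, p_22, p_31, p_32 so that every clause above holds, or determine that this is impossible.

Suppose p_11 = true.
(NOT p_21) alone gives p_21 = false.
(p_22) alone gives p_22 = true.
(NOT p_31) alone gives p_31 = false.
(p_32) alone gives p_32 = true.
Now (NOT p_32) is unsatisfied and unit — conflict.
So p_11 must be the other value — set p_11 = false.
(p_12) alone gives p_12 = true.
(NOT p_22) alone gives p_22 = false.
(p_21) alone gives p_21 = true.
(NOT p_31) alone gives p_31 = false.
(p_32) alone gives p_32 = true.
Now (NOT p_32) is unsatisfied and unit — conflict.
Neither p_11 = true nor p_11 = false works.

UNSATISFIABLE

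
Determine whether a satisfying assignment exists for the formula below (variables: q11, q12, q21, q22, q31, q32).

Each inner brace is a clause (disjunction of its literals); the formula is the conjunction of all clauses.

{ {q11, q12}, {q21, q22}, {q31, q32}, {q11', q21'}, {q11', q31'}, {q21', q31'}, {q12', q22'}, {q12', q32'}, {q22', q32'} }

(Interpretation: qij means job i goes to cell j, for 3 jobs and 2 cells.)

Unsatisfiable

Try q11 = 1.
Unit clause (q21') forces q21 = 0.
Unit clause (q22) forces q22 = 1.
Unit clause (q31') forces q31 = 0.
Unit clause (q32) forces q32 = 1.
But (q32') is also a unit clause — contradiction.
Backtrack on q11: now try q11 = 0.
Unit clause (q12) forces q12 = 1.
Unit clause (q22') forces q22 = 0.
Unit clause (q21) forces q21 = 1.
Unit clause (q31') forces q31 = 0.
Unit clause (q32) forces q32 = 1.
But (q32') is also a unit clause — contradiction.
Either choice for q11 ends in contradiction.
No assignment satisfies every clause.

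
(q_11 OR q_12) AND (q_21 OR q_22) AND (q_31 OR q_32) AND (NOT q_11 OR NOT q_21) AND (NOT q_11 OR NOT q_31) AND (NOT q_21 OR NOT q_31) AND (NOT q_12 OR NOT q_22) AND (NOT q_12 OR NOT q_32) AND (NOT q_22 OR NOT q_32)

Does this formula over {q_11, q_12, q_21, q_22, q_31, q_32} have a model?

Case q_11 = true:
(NOT q_21) alone gives q_21 = false.
(q_22) alone gives q_22 = true.
(NOT q_31) alone gives q_31 = false.
(q_32) alone gives q_32 = true.
That conflicts with the unit clause (NOT q_32).
So q_11 must be the other value — set q_11 = false.
(q_12) alone gives q_12 = true.
(NOT q_22) alone gives q_22 = false.
(q_21) alone gives q_21 = true.
(NOT q_31) alone gives q_31 = false.
(q_32) alone gives q_32 = true.
That conflicts with the unit clause (NOT q_32).
Either choice for q_11 ends in contradiction.
No assignment satisfies every clause.

Unsatisfiable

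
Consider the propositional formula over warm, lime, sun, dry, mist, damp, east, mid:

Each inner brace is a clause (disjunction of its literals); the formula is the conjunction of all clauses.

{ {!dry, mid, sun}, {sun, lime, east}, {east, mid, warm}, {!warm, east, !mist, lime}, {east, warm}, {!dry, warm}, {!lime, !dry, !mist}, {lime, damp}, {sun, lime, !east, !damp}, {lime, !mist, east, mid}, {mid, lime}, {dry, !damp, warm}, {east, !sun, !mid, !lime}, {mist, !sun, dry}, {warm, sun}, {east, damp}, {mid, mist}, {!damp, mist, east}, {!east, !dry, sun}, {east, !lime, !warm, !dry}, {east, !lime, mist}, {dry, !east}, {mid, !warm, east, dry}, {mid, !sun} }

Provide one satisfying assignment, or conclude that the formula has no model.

warm=true,  lime=false,  sun=true,  dry=true,  mist=false,  damp=true,  east=true,  mid=true

Suppose east = true.
The clause (dry) is unit, so dry = true.
The clause (warm) is unit, so warm = true.
The clause (sun) is unit, so sun = true.
The clause (mid) is unit, so mid = true.
Suppose lime = false.
The clause (damp) is unit, so damp = true.
No clause remains; mist is free.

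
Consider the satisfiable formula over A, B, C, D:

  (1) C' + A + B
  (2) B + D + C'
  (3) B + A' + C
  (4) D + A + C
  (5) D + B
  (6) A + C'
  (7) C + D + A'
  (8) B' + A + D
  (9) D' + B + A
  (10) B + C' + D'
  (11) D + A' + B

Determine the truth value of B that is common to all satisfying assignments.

Suppose B = 0.
From the singleton clause (D), D = 1.
From the singleton clause (A), A = 1.
From the singleton clause (C), C = 1.
That conflicts with the unit clause (C').
So every satisfying assignment has B = True.

True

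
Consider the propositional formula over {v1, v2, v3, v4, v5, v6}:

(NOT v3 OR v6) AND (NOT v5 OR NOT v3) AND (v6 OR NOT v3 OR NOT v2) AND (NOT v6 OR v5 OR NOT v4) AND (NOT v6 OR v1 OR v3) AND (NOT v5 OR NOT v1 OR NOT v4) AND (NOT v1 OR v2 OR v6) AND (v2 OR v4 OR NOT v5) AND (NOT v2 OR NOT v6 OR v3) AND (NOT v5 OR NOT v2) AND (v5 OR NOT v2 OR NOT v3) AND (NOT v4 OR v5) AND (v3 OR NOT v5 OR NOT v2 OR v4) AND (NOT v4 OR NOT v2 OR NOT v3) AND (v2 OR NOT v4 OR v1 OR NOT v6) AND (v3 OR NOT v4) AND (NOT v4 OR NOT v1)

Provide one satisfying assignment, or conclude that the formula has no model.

Branch on v3: set v3 = true.
The clause (v6) is unit, so v6 = true.
The clause (NOT v5) is unit, so v5 = false.
The clause (NOT v4) is unit, so v4 = false.
The clause (NOT v2) is unit, so v2 = false.
No clause remains; v1 is free.

v1: true, v2: false, v3: true, v4: false, v5: false, v6: true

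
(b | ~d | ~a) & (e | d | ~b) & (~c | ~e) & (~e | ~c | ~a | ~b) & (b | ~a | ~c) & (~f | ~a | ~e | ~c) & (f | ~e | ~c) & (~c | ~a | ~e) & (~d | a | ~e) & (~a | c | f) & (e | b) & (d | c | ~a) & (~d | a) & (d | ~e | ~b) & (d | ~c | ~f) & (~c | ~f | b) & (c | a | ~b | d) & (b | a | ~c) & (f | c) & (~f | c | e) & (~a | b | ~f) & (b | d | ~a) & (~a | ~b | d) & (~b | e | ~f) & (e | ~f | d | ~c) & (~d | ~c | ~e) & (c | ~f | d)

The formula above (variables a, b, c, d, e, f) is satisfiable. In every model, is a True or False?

True

Suppose a = 0.
From the singleton clause (~d), d = 0.
Try e = 1.
From the singleton clause (~c), c = 0.
From the singleton clause (~b), b = 0.
From the singleton clause (f), f = 1.
That conflicts with the unit clause (~f).
Undo e and try e = 0.
From the singleton clause (~b), b = 0.
That conflicts with the unit clause (b).
Neither e = 1 nor e = 0 works.
So every satisfying assignment has a = True.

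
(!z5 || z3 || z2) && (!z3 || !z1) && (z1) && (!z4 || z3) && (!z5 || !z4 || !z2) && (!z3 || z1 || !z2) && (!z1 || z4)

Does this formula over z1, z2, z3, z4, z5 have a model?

Unsatisfiable

Unit clause (z1) forces z1 = true.
Unit clause (!z3) forces z3 = false.
Unit clause (!z4) forces z4 = false.
But (z4) is also a unit clause — contradiction.
No assignment satisfies every clause.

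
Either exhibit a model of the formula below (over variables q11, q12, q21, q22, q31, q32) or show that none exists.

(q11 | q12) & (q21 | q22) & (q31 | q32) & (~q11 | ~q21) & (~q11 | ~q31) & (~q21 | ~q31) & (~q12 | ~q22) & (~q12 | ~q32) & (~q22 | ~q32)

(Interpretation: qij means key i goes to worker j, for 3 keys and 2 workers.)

Case q11 = 1:
(~q21) alone gives q21 = 0.
(q22) alone gives q22 = 1.
(~q31) alone gives q31 = 0.
(q32) alone gives q32 = 1.
That conflicts with the unit clause (~q32).
Backtrack on q11: now try q11 = 0.
(q12) alone gives q12 = 1.
(~q22) alone gives q22 = 0.
(q21) alone gives q21 = 1.
(~q31) alone gives q31 = 0.
(q32) alone gives q32 = 1.
That conflicts with the unit clause (~q32).
Both values of q11 lead to a conflict.

UNSATISFIABLE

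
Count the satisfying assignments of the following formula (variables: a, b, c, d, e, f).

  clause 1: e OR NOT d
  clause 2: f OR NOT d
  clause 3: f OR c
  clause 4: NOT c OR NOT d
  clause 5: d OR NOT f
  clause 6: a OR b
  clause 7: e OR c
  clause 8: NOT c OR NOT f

There are 2^6 = 64 truth assignments over (a, b, c, d, e, f).
Split on e. With e = true, the clauses containing e are satisfied and NOT e drops from the rest; 6 of the 2^5 = 32 assignments to the other variables satisfy what remains.
With e = false, by the same count on the reduced clause set, 3 assignments work.
Total: 6 + 3 = 9.

9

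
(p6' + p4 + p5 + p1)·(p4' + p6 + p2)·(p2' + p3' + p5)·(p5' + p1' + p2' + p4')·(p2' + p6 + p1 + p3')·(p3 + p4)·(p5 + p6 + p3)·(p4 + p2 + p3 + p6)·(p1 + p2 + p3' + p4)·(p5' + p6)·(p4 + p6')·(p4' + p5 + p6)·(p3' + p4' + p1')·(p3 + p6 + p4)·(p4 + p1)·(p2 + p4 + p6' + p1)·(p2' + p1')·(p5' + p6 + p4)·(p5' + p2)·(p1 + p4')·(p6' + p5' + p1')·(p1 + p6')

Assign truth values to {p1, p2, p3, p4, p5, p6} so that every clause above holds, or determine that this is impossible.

p1: 1; p2: 0; p3: 1; p4: 0; p5: 0; p6: 0

Suppose p3 = 1.
Suppose p2 = 0.
(p5') alone gives p5 = 0.
Suppose p4 = 0.
(p1) alone gives p1 = 1.
(p6') alone gives p6 = 0.
All clauses are satisfied.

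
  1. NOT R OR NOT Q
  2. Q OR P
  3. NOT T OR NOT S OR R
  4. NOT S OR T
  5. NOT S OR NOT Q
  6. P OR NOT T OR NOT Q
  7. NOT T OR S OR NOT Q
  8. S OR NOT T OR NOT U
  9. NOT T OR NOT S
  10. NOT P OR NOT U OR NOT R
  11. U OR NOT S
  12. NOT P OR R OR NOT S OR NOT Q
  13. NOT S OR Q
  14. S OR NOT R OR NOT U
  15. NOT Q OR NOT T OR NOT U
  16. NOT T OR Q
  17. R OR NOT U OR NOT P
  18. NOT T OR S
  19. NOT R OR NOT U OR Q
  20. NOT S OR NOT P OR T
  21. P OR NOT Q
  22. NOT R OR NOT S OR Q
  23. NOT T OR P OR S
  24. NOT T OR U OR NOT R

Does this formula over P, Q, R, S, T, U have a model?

Branch on R: set R = false.
Branch on Q: set Q = false.
From the singleton clause (P), P = true.
From the singleton clause (NOT S), S = false.
From the singleton clause (NOT T), T = false.
From the singleton clause (NOT U), U = false.
All clauses are satisfied.
A satisfying assignment: P: true,  Q: false,  R: false,  S: false,  T: false,  U: false.

Yes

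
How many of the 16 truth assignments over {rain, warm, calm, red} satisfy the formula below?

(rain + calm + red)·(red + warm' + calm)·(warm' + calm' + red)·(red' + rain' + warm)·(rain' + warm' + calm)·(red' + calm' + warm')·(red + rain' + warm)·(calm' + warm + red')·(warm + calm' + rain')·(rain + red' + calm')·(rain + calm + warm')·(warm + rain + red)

1

There are 2^4 = 16 truth assignments over (rain, warm, calm, red).
Check each against the 12 clauses (columns in the order rain, warm, calm, red):
  F F F F  ✗ fails (rain + calm + red)
  F F F T  ✓ satisfies all
  F F T F  ✗ fails (warm + rain + red)
  F F T T  ✗ fails (calm' + warm + red')
  F T F F  ✗ fails (rain + calm + red)
  F T F T  ✗ fails (rain + calm + warm')
  F T T F  ✗ fails (warm' + calm' + red)
  F T T T  ✗ fails (red' + calm' + warm')
  T F F F  ✗ fails (red + rain' + warm)
  T F F T  ✗ fails (red' + rain' + warm)
  T F T F  ✗ fails (red + rain' + warm)
  T F T T  ✗ fails (red' + rain' + warm)
  T T F F  ✗ fails (red + warm' + calm)
  T T F T  ✗ fails (rain' + warm' + calm)
  T T T F  ✗ fails (warm' + calm' + red)
  T T T T  ✗ fails (red' + calm' + warm')
1 of the 16 rows is a model.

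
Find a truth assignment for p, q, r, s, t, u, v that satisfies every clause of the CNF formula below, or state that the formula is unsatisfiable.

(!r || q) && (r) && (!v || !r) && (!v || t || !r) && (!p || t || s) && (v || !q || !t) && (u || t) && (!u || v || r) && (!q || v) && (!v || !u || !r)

UNSATISFIABLE

(r) alone gives r = true.
(q) alone gives q = true.
(!v) alone gives v = false.
But (v) is also a unit clause — contradiction.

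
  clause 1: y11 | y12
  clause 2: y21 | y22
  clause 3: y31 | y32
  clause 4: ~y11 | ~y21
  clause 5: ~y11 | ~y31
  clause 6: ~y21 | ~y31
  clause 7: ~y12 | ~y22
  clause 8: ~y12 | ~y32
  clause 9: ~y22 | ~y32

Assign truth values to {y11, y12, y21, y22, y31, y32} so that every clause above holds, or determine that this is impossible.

Suppose y11 = 1.
(~y21) alone gives y21 = 0.
(y22) alone gives y22 = 1.
(~y31) alone gives y31 = 0.
(y32) alone gives y32 = 1.
Now (~y32) is unsatisfied and unit — conflict.
Undo y11 and try y11 = 0.
(y12) alone gives y12 = 1.
(~y22) alone gives y22 = 0.
(y21) alone gives y21 = 1.
(~y31) alone gives y31 = 0.
(y32) alone gives y32 = 1.
Now (~y32) is unsatisfied and unit — conflict.
Both values of y11 lead to a conflict.

UNSATISFIABLE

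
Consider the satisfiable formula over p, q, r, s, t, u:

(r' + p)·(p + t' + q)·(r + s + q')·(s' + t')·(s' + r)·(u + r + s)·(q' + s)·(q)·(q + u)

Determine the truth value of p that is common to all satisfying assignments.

Suppose p = 0.
From the singleton clause (r'), r = 0.
From the singleton clause (s'), s = 0.
From the singleton clause (q'), q = 0.
But (q) is also a unit clause — contradiction.
So every satisfying assignment has p = True.

True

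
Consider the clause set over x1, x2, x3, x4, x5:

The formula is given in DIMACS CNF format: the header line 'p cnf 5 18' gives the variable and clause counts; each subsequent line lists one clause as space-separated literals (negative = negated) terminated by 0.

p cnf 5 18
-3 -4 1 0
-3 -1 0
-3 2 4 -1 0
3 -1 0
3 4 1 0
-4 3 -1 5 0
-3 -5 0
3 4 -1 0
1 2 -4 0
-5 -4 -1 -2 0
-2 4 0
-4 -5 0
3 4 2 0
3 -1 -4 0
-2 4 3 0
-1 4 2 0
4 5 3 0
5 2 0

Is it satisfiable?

Yes

Branch on x3: set x3 = False.
(¬x1) alone gives x1 = False.
(x4) alone gives x4 = True.
(x2) alone gives x2 = True.
(¬x5) alone gives x5 = False.
This assignment satisfies each clause.
A satisfying assignment: x1: False, x2: True, x3: False, x4: True, x5: False.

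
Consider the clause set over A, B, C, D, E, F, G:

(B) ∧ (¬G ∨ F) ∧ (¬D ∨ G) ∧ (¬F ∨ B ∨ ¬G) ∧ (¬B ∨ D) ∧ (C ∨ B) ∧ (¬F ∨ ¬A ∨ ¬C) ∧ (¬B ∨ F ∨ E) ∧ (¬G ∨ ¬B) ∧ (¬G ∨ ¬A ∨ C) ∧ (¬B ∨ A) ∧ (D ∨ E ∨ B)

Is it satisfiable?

Unit clause (B) forces B = True.
Unit clause (D) forces D = True.
Unit clause (G) forces G = True.
But (¬G) is also a unit clause — contradiction.
No assignment satisfies every clause.

No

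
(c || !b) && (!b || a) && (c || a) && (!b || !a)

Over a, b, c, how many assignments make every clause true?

There are 2^3 = 8 truth assignments over (a, b, c).
Split on a. With a = true, the clauses containing a are satisfied and !a drops from the rest; 2 of the 2^2 = 4 assignments to the other variables satisfy what remains.
With a = false, by the same count on the reduced clause set, 1 assignment works.
Total: 2 + 1 = 3.

3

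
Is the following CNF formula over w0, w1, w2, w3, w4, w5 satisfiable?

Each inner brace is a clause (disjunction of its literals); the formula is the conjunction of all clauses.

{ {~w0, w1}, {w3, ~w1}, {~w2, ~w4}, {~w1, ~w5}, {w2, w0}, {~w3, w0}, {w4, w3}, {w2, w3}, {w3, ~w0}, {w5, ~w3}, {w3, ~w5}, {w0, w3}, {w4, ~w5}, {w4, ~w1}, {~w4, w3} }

No

Suppose w0 = 0.
From the singleton clause (w2), w2 = 1.
From the singleton clause (~w4), w4 = 0.
From the singleton clause (~w3), w3 = 0.
But (w3) is also a unit clause — contradiction.
That branch fails; take w0 = 1 instead.
From the singleton clause (w1), w1 = 1.
From the singleton clause (w3), w3 = 1.
From the singleton clause (~w5), w5 = 0.
But (w5) is also a unit clause — contradiction.
Neither w0 = 1 nor w0 = 0 works.
No assignment satisfies every clause.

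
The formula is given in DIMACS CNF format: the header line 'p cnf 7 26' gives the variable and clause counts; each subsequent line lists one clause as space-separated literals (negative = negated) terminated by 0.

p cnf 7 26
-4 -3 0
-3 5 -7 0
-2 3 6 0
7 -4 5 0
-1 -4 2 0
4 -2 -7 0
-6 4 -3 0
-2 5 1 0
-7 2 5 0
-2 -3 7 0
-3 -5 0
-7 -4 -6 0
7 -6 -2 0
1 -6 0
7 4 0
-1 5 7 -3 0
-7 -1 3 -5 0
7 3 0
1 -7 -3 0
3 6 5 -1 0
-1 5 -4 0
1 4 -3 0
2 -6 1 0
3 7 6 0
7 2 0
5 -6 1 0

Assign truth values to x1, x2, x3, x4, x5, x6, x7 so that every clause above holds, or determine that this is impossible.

x1 ↦ False, x2 ↦ False, x3 ↦ False, x4 ↦ True, x5 ↦ True, x6 ↦ False, x7 ↦ True

Case x4 = True:
The clause (¬x3) is unit, so x3 = False.
The clause (x7) is unit, so x7 = True.
The clause (¬x6) is unit, so x6 = False.
The clause (¬x2) is unit, so x2 = False.
The clause (¬x1) is unit, so x1 = False.
The clause (x5) is unit, so x5 = True.
Every clause now holds.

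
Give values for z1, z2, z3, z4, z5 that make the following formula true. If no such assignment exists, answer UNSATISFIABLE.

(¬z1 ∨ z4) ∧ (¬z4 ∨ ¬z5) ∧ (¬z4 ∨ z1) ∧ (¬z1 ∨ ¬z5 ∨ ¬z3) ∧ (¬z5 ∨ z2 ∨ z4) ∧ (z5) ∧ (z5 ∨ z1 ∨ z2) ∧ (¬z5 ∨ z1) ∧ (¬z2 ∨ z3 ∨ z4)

UNSATISFIABLE

(z5) alone gives z5 = True.
(¬z4) alone gives z4 = False.
(¬z1) alone gives z1 = False.
Now (z1) is unsatisfied and unit — conflict.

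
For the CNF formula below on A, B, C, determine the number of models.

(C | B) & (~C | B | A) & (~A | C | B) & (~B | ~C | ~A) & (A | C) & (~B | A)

There are 2^3 = 8 truth assignments over (A, B, C).
Check each against the 6 clauses (columns in the order A, B, C):
  F F F  ✗ fails (C | B)
  F F T  ✗ fails (~C | B | A)
  F T F  ✗ fails (A | C)
  F T T  ✗ fails (~B | A)
  T F F  ✗ fails (C | B)
  T F T  ✓ satisfies all
  T T F  ✓ satisfies all
  T T T  ✗ fails (~B | ~C | ~A)
2 of the 8 rows are models.

2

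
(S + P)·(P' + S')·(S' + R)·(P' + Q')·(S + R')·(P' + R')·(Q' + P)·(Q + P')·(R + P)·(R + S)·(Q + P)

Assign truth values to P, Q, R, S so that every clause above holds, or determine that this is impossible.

Suppose S = 1.
Unit clause (P') forces P = 0.
Unit clause (R) forces R = 1.
Unit clause (Q') forces Q = 0.
Now (Q) is unsatisfied and unit — conflict.
Undo S and try S = 0.
Unit clause (P) forces P = 1.
Unit clause (Q') forces Q = 0.
Now (Q) is unsatisfied and unit — conflict.
Either choice for S ends in contradiction.

UNSATISFIABLE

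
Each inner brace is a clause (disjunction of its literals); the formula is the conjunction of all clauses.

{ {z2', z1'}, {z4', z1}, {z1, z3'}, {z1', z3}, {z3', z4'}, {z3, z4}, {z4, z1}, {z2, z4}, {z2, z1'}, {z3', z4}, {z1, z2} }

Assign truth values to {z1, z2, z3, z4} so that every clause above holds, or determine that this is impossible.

UNSATISFIABLE

Case z2 = 0:
(z4) alone gives z4 = 1.
(z1) alone gives z1 = 1.
But (z1') is also a unit clause — contradiction.
That branch fails; take z2 = 1 instead.
(z1') alone gives z1 = 0.
(z4') alone gives z4 = 0.
But (z4) is also a unit clause — contradiction.
Both values of z2 lead to a conflict.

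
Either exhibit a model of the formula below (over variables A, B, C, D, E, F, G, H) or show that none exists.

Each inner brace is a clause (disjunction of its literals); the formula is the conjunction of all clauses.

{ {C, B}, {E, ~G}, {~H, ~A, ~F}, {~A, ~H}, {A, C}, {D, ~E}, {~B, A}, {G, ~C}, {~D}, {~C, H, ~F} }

A ↦ 1; B ↦ 1; C ↦ 0; D ↦ 0; E ↦ 0; F ↦ 0; G ↦ 0; H ↦ 0

(~D) alone gives D = 0.
(~E) alone gives E = 0.
(~G) alone gives G = 0.
(~C) alone gives C = 0.
(B) alone gives B = 1.
(A) alone gives A = 1.
(~H) alone gives H = 0.
Every clause is now satisfied; F is unconstrained.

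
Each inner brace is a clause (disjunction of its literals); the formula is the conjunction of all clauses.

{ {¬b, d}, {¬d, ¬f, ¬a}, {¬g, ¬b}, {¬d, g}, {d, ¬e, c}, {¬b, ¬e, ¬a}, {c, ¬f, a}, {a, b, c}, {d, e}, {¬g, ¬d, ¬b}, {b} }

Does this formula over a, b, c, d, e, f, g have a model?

No

(b) alone gives b = True.
(d) alone gives d = True.
(¬g) alone gives g = False.
But (g) is also a unit clause — contradiction.
No assignment satisfies every clause.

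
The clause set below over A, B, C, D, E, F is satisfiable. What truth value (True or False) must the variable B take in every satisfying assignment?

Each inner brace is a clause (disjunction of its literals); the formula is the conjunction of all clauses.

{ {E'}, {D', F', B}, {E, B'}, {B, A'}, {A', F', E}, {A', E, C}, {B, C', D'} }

Suppose B = 1.
(E') alone gives E = 0.
But (E) is also a unit clause — contradiction.
So every satisfying assignment has B = False.

False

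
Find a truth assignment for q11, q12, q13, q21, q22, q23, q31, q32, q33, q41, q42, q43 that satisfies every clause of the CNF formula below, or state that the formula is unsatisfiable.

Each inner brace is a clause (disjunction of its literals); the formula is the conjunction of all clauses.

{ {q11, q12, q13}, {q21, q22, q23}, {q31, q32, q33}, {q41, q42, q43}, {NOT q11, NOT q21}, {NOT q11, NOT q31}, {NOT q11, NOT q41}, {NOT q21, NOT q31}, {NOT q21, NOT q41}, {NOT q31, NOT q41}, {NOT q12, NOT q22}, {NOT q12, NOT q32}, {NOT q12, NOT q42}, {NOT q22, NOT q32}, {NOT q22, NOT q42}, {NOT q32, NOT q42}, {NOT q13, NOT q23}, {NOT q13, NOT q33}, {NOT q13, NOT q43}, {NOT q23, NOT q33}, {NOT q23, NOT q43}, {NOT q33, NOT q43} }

Try q11 = false.
Try q12 = true.
From the singleton clause (NOT q22), q22 = false.
From the singleton clause (NOT q32), q32 = false.
From the singleton clause (NOT q42), q42 = false.
Try q21 = true.
From the singleton clause (NOT q31), q31 = false.
From the singleton clause (q33), q33 = true.
From the singleton clause (NOT q41), q41 = false.
From the singleton clause (q43), q43 = true.
Now (NOT q43) is unsatisfied and unit — conflict.
So q21 must be the other value — set q21 = false.
From the singleton clause (q23), q23 = true.
From the singleton clause (NOT q13), q13 = false.
From the singleton clause (NOT q33), q33 = false.
From the singleton clause (q31), q31 = true.
From the singleton clause (NOT q41), q41 = false.
From the singleton clause (q43), q43 = true.
Now (NOT q43) is unsatisfied and unit — conflict.
Both values of q21 lead to a conflict.
So q12 must be the other value — set q12 = false.
From the singleton clause (q13), q13 = true.
From the singleton clause (NOT q23), q23 = false.
From the singleton clause (NOT q33), q33 = false.
From the singleton clause (NOT q43), q43 = false.
Try q21 = true.
From the singleton clause (NOT q31), q31 = false.
From the singleton clause (q32), q32 = true.
From the singleton clause (NOT q41), q41 = false.
From the singleton clause (q42), q42 = true.
Now (NOT q42) is unsatisfied and unit — conflict.
So q21 must be the other value — set q21 = false.
From the singleton clause (q22), q22 = true.
From the singleton clause (NOT q32), q32 = false.
From the singleton clause (q31), q31 = true.
From the singleton clause (NOT q41), q41 = false.
From the singleton clause (q42), q42 = true.
Now (NOT q42) is unsatisfied and unit — conflict.
Both values of q21 lead to a conflict.
Both values of q12 lead to a conflict.
So q11 must be the other value — set q11 = true.
From the singleton clause (NOT q21), q21 = false.
From the singleton clause (NOT q31), q31 = false.
From the singleton clause (NOT q41), q41 = false.
Try q22 = true.
From the singleton clause (NOT q12), q12 = false.
From the singleton clause (NOT q32), q32 = false.
From the singleton clause (q33), q33 = true.
From the singleton clause (NOT q42), q42 = false.
From the singleton clause (q43), q43 = true.
Now (NOT q43) is unsatisfied and unit — conflict.
So q22 must be the other value — set q22 = false.
From the singleton clause (q23), q23 = true.
From the singleton clause (NOT q13), q13 = false.
From the singleton clause (NOT q33), q33 = false.
From the singleton clause (q32), q32 = true.
From the singleton clause (NOT q12), q12 = false.
From the singleton clause (NOT q42), q42 = false.
From the singleton clause (q43), q43 = true.
Now (NOT q43) is unsatisfied and unit — conflict.
Both values of q22 lead to a conflict.
Both values of q11 lead to a conflict.

UNSATISFIABLE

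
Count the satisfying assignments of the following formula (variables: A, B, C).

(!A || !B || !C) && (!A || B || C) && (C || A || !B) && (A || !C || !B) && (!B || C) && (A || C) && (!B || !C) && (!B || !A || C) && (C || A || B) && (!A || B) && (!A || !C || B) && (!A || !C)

1

There are 2^3 = 8 truth assignments over (A, B, C).
Check each against the 12 clauses (columns in the order A, B, C):
  F F F  ✗ fails (A || C)
  F F T  ✓ satisfies all
  F T F  ✗ fails (C || A || !B)
  F T T  ✗ fails (A || !C || !B)
  T F F  ✗ fails (!A || B || C)
  T F T  ✗ fails (!A || B)
  T T F  ✗ fails (!B || C)
  T T T  ✗ fails (!A || !B || !C)
1 of the 8 rows is a model.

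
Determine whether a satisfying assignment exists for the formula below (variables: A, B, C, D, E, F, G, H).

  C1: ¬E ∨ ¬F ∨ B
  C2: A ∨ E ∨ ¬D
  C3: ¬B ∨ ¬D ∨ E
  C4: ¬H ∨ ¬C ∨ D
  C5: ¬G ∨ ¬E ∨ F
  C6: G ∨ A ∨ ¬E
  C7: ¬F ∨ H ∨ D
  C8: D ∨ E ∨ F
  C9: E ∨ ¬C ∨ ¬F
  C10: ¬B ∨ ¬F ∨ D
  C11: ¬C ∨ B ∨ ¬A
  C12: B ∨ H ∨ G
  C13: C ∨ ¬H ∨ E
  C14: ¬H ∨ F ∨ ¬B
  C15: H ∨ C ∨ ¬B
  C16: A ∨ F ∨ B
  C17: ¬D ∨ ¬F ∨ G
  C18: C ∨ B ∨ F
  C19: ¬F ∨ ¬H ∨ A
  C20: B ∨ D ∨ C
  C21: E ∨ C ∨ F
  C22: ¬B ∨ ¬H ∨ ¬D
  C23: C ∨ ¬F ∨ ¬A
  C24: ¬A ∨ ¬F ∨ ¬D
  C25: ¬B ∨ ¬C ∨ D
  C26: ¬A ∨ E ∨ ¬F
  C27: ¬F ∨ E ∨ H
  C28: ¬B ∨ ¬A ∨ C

Branch on E: set E = True.
Branch on F: set F = True.
From the singleton clause (B), B = True.
From the singleton clause (D), D = True.
From the singleton clause (G), G = True.
From the singleton clause (¬H), H = False.
From the singleton clause (C), C = True.
From the singleton clause (¬A), A = False.
This assignment satisfies each clause.
A satisfying assignment: A=False; B=True; C=True; D=True; E=True; F=True; G=True; H=False.

Yes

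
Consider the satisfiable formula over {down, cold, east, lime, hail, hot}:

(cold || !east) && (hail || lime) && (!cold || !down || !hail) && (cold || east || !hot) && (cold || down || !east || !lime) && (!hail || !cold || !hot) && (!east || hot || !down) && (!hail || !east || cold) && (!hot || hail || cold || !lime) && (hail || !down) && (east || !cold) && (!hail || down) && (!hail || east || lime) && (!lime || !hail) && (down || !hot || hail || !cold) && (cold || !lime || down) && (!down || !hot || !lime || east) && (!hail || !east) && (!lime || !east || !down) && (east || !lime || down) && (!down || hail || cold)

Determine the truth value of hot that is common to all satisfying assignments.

False

Suppose hot = true.
Case cold = true:
From the singleton clause (!hail), hail = false.
From the singleton clause (lime), lime = true.
From the singleton clause (!down), down = false.
That conflicts with the unit clause (down).
Undo cold and try cold = false.
From the singleton clause (!east), east = false.
That conflicts with the unit clause (east).
Both values of cold lead to a conflict.
So every satisfying assignment has hot = False.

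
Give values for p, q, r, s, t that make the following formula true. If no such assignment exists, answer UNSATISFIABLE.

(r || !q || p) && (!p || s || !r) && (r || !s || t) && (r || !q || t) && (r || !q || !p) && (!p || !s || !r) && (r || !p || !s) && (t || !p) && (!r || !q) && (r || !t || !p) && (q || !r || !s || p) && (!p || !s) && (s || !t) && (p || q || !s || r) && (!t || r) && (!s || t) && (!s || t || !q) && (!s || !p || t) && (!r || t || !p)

p: false, q: false, r: false, s: false, t: false

Try t = false.
(!p) alone gives p = false.
(!s) alone gives s = false.
Try r = false.
(!q) alone gives q = false.
This assignment satisfies each clause.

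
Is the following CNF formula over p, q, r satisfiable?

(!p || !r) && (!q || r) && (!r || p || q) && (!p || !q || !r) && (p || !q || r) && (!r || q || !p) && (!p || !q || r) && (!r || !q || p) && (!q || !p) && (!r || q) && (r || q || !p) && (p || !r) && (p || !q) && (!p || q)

Yes

Branch on p: set p = false.
The clause (!r) is unit, so r = false.
The clause (!q) is unit, so q = false.
Every clause now holds.
A satisfying assignment: p ↦ false; q ↦ false; r ↦ false.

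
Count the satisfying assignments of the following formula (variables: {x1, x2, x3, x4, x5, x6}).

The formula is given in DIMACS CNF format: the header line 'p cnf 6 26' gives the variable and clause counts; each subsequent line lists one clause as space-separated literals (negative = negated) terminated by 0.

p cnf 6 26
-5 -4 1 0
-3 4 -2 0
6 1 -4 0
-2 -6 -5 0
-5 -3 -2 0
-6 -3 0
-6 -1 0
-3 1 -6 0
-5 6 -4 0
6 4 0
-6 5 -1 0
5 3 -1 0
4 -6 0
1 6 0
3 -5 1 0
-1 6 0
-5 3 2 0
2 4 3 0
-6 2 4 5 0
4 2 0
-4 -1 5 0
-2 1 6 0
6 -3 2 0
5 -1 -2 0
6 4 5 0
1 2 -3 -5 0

2

There are 2^6 = 64 truth assignments over (x1, x2, x3, x4, x5, x6).
Split on x6. With x6 = True, the clauses containing x6 are satisfied and ¬x6 drops from the rest; 2 of the 2^5 = 32 assignments to the other variables satisfy what remains.
With x6 = False, by the same count on the reduced clause set, 0 assignments work.
Total: 2 + 0 = 2.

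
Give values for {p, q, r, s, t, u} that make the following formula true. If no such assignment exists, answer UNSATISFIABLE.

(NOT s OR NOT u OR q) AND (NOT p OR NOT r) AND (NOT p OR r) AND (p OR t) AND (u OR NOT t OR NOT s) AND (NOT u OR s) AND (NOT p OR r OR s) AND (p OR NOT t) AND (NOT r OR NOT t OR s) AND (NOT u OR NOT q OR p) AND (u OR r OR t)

Case p = false:
The clause (t) is unit, so t = true.
That conflicts with the unit clause (NOT t).
That branch fails; take p = true instead.
The clause (NOT r) is unit, so r = false.
That conflicts with the unit clause (r).
Neither p = true nor p = false works.

UNSATISFIABLE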